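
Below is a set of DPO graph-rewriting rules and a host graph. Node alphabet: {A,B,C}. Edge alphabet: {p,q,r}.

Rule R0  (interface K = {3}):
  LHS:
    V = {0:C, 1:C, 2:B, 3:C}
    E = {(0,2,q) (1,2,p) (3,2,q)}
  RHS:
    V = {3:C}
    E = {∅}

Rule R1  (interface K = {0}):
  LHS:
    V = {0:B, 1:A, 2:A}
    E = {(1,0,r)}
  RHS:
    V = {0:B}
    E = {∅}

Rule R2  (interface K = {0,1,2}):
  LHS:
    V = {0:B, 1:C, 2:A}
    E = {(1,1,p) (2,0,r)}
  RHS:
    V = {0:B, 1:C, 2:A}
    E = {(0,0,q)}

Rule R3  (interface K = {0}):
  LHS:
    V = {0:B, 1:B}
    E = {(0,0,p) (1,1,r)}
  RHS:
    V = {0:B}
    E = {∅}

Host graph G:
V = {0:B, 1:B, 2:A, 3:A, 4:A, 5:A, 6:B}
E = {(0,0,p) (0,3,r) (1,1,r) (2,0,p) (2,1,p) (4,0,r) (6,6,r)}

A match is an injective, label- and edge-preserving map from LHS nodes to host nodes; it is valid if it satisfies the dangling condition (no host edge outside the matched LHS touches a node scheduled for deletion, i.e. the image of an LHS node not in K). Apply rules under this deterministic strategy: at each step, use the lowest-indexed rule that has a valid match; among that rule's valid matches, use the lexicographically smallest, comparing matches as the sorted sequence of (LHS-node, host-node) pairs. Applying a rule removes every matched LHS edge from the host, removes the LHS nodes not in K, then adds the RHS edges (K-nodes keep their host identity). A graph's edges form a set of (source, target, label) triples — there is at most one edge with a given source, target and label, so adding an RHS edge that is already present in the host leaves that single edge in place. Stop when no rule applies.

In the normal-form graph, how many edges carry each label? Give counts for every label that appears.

Answer: p:2 r:2

Rewrite trace:
initial: |V|=7 |E|=7  E = 0-p->0 0-r->3 1-r->1 2-p->0 2-p->1 4-r->0 6-r->6
step 1: apply R1 at {0↦0, 1↦4, 2↦5}  → |V|=5 |E|=6  E = 0-p->0 0-r->3 1-r->1 2-p->0 2-p->1 6-r->6
step 2: apply R3 at {0↦0, 1↦6}  → |V|=4 |E|=4  E = 0-r->3 1-r->1 2-p->0 2-p->1
normal form: no rule applies after step 2
NF edges: [(0, 3, 'r'), (1, 1, 'r'), (2, 0, 'p'), (2, 1, 'p')]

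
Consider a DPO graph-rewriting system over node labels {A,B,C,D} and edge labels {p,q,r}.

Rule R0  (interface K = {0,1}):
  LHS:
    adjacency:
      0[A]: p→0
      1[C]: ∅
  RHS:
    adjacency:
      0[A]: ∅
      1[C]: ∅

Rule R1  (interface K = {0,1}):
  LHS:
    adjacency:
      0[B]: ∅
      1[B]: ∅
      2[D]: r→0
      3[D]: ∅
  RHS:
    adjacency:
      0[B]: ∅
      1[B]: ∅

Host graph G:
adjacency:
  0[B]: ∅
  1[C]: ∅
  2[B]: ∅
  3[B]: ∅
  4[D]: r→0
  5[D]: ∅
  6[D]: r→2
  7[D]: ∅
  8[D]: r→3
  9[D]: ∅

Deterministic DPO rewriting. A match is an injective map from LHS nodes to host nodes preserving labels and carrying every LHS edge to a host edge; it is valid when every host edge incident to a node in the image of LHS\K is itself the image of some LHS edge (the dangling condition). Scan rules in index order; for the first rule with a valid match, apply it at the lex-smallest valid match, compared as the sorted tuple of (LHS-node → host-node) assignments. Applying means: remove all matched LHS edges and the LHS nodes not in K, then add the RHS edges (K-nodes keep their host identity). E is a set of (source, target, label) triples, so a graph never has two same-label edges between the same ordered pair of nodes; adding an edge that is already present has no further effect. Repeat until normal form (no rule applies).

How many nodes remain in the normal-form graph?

Answer: 4

Steps:
initial: |V|=10 |E|=3  E = 4-r->0 6-r->2 8-r->3
step 1: apply R1 at {0↦0, 1↦2, 2↦4, 3↦5}  → |V|=8 |E|=2  E = 6-r->2 8-r->3
step 2: apply R1 at {0↦2, 1↦0, 2↦6, 3↦7}  → |V|=6 |E|=1  E = 8-r->3
step 3: apply R1 at {0↦3, 1↦0, 2↦8, 3↦9}  → |V|=4 |E|=0  E = ∅
final graph: no rule applies after step 3
NF nodes: {0:B, 1:C, 2:B, 3:B}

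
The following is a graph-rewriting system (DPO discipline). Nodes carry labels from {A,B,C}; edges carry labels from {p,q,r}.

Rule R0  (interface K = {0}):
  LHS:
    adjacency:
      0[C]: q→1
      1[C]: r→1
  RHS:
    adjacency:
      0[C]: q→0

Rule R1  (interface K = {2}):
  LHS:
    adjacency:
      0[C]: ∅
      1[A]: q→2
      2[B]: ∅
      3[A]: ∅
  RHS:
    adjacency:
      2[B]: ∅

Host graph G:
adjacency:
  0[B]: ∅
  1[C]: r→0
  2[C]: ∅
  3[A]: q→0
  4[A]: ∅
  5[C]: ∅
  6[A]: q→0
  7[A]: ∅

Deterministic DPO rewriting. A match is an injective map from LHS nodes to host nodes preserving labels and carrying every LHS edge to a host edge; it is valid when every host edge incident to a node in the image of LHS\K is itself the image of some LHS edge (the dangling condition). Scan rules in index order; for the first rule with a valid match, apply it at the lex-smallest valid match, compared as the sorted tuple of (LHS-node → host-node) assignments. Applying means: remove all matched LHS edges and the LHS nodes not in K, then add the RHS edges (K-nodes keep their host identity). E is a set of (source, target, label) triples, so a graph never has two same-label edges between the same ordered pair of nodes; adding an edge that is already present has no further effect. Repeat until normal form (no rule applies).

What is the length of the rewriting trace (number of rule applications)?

Answer: 2

Steps:
initial: |V|=8 |E|=3  E = 1-r->0 3-q->0 6-q->0
step 1: apply R1 at {0↦2, 1↦3, 2↦0, 3↦4}  → |V|=5 |E|=2  E = 1-r->0 6-q->0
step 2: apply R1 at {0↦5, 1↦6, 2↦0, 3↦7}  → |V|=2 |E|=1  E = 1-r->0
final graph: no rule applies after step 2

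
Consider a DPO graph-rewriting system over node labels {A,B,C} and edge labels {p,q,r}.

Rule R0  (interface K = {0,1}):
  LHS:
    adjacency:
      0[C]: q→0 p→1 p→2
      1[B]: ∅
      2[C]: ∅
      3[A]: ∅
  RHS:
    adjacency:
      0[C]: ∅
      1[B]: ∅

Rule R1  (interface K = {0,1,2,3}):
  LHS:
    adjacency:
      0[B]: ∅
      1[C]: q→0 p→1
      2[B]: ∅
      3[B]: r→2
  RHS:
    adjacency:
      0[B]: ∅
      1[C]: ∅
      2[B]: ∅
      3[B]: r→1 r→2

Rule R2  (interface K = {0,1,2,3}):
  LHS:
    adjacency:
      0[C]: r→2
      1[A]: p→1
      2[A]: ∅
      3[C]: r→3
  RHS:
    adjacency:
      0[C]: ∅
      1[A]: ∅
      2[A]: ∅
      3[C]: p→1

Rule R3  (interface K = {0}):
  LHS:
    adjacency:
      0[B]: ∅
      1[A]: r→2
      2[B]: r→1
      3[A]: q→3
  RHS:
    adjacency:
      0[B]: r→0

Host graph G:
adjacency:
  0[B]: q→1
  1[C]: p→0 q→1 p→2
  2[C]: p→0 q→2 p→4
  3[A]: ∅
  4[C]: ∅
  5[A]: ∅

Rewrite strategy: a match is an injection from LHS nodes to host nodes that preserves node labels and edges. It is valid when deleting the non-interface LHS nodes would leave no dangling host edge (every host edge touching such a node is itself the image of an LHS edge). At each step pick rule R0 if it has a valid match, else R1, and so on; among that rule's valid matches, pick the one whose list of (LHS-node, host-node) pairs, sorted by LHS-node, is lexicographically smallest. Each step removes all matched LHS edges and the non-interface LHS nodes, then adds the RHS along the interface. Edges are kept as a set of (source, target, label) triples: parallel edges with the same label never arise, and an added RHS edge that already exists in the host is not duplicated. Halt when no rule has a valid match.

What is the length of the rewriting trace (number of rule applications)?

start.  V:6 E:7  edges: 0-q->1 1-p->0 1-q->1 1-p->2 2-p->0 2-q->2 2-p->4
1. fire R0 via {0↦2, 1↦0, 2↦4, 3↦3}  →  V:4 E:4  edges: 0-q->1 1-p->0 1-q->1 1-p->2
2. fire R0 via {0↦1, 1↦0, 2↦2, 3↦5}  →  V:2 E:1  edges: 0-q->1
normal form: no rule applies after step 2

Answer: 2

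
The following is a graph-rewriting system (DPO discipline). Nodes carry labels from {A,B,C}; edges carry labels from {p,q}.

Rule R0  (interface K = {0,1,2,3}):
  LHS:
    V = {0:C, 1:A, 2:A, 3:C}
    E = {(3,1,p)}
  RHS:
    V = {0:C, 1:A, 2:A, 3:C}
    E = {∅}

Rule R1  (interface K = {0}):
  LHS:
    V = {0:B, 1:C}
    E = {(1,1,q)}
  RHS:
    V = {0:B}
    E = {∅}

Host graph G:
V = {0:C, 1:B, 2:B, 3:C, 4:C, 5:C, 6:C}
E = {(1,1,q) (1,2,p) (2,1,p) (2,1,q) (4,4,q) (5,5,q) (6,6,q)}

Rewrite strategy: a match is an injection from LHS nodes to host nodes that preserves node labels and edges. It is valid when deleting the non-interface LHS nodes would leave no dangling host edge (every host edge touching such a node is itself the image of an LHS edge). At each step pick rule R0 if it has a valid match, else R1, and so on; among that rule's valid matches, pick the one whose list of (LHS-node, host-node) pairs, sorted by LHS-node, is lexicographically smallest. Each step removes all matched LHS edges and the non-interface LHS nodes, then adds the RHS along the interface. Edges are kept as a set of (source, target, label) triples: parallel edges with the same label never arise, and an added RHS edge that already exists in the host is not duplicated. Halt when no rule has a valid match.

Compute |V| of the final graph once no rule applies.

Answer: 4

Rewrite trace:
[0] host  ⇒  7 nodes, 7 edges  {1-q->1 1-p->2 2-p->1 2-q->1 4-q->4 5-q->5 6-q->6}
[1] R1 @ {0↦1, 1↦4}  ⇒  6 nodes, 6 edges  {1-q->1 1-p->2 2-p->1 2-q->1 5-q->5 6-q->6}
[2] R1 @ {0↦1, 1↦5}  ⇒  5 nodes, 5 edges  {1-q->1 1-p->2 2-p->1 2-q->1 6-q->6}
[3] R1 @ {0↦1, 1↦6}  ⇒  4 nodes, 4 edges  {1-q->1 1-p->2 2-p->1 2-q->1}
normal form: no rule applies after step 3
NF nodes: {0:C, 1:B, 2:B, 3:C}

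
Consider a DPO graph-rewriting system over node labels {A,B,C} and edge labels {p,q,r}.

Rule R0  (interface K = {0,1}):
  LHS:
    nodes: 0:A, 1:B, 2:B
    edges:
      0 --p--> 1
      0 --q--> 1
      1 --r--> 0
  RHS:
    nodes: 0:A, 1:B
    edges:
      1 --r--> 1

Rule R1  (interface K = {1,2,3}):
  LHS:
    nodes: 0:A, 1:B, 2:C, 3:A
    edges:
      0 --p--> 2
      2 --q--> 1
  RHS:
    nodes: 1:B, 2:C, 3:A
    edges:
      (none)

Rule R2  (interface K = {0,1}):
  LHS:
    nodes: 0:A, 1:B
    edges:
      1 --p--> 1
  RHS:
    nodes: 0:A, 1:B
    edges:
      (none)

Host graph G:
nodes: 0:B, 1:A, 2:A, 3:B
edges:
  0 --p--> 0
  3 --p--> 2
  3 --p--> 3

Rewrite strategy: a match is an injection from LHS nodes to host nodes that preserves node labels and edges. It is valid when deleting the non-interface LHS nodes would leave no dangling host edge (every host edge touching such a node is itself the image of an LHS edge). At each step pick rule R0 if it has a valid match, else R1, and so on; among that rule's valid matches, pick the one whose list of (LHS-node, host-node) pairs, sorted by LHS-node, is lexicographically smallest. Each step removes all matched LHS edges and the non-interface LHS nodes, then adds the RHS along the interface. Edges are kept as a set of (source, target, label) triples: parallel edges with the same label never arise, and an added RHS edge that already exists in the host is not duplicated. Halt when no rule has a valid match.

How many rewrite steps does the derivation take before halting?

Answer: 2

Rewrite trace:
start.  V:4 E:3  edges: 0-p->0 3-p->2 3-p->3
1. fire R2 via {0↦1, 1↦0}  →  V:4 E:2  edges: 3-p->2 3-p->3
2. fire R2 via {0↦1, 1↦3}  →  V:4 E:1  edges: 3-p->2
normal form: no rule applies after step 2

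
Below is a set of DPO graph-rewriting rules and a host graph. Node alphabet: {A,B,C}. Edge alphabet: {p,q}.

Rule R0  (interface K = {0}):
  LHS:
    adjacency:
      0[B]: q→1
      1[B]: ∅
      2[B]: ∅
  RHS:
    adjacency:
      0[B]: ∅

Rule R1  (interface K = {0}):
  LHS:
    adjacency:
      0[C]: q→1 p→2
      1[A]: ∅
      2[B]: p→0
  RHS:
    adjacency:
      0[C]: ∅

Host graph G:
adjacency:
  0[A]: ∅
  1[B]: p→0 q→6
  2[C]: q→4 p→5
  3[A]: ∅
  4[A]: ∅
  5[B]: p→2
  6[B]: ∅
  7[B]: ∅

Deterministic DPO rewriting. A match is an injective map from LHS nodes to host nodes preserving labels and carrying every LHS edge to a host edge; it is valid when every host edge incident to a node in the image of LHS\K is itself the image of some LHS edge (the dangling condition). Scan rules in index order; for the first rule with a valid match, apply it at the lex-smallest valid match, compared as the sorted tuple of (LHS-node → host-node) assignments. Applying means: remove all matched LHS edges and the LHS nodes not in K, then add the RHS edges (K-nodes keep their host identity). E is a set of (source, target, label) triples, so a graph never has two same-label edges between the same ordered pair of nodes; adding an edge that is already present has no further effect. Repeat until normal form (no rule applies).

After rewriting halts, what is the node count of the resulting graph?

[0] host  ⇒  8 nodes, 5 edges  {1-p->0 1-q->6 2-q->4 2-p->5 5-p->2}
[1] R0 @ {0↦1, 1↦6, 2↦7}  ⇒  6 nodes, 4 edges  {1-p->0 2-q->4 2-p->5 5-p->2}
[2] R1 @ {0↦2, 1↦4, 2↦5}  ⇒  4 nodes, 1 edges  {1-p->0}
final graph: no rule applies after step 2
NF nodes: {0:A, 1:B, 2:C, 3:A}

Answer: 4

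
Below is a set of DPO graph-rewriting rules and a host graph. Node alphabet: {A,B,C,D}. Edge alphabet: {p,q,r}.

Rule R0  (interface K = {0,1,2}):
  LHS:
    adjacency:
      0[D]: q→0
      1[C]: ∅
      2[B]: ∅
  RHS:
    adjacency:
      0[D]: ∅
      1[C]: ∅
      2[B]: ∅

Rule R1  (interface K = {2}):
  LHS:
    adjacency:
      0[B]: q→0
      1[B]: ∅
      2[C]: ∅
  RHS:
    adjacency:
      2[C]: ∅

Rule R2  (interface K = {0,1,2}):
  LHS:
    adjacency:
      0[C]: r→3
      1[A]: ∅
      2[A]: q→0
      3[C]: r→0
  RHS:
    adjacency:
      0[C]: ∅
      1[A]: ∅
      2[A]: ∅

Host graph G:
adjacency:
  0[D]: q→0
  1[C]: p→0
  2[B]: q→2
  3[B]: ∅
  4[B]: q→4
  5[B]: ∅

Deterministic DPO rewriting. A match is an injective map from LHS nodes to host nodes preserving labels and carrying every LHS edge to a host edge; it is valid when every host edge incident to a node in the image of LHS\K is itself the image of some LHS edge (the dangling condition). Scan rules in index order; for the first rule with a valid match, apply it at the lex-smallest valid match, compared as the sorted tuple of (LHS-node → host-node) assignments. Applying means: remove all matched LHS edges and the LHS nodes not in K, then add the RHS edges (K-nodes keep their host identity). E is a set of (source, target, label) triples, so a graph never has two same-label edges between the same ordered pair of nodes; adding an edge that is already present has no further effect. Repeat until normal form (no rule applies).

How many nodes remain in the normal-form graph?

initial: |V|=6 |E|=4  E = 0-q->0 1-p->0 2-q->2 4-q->4
step 1: apply R0 at {0↦0, 1↦1, 2↦2}  → |V|=6 |E|=3  E = 1-p->0 2-q->2 4-q->4
step 2: apply R1 at {0↦2, 1↦3, 2↦1}  → |V|=4 |E|=2  E = 1-p->0 4-q->4
step 3: apply R1 at {0↦4, 1↦5, 2↦1}  → |V|=2 |E|=1  E = 1-p->0
normal form: no rule applies after step 3
NF nodes: {0:D, 1:C}

Answer: 2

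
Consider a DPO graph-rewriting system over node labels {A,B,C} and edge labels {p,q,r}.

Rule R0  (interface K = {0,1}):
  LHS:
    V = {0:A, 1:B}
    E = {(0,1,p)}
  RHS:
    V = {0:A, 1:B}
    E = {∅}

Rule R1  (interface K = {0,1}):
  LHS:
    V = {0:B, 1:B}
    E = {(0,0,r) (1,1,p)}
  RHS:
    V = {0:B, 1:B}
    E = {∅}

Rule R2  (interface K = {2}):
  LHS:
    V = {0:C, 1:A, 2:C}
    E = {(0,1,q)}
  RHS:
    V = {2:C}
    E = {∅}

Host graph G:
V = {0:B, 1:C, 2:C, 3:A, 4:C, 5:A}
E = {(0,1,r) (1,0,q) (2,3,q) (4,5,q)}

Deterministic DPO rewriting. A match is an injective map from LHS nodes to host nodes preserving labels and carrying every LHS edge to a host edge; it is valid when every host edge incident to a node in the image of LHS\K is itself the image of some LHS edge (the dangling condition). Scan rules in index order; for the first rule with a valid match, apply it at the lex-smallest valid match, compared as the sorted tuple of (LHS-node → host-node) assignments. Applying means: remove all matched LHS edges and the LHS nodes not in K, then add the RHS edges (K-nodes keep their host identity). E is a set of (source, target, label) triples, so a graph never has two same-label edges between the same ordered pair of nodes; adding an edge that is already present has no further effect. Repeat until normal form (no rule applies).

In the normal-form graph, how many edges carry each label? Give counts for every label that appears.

initial: |V|=6 |E|=4  E = 0-r->1 1-q->0 2-q->3 4-q->5
step 1: apply R2 at {0↦2, 1↦3, 2↦1}  → |V|=4 |E|=3  E = 0-r->1 1-q->0 4-q->5
step 2: apply R2 at {0↦4, 1↦5, 2↦1}  → |V|=2 |E|=2  E = 0-r->1 1-q->0
halt: no rule applies after step 2
NF edges: [(0, 1, 'r'), (1, 0, 'q')]

Answer: q:1 r:1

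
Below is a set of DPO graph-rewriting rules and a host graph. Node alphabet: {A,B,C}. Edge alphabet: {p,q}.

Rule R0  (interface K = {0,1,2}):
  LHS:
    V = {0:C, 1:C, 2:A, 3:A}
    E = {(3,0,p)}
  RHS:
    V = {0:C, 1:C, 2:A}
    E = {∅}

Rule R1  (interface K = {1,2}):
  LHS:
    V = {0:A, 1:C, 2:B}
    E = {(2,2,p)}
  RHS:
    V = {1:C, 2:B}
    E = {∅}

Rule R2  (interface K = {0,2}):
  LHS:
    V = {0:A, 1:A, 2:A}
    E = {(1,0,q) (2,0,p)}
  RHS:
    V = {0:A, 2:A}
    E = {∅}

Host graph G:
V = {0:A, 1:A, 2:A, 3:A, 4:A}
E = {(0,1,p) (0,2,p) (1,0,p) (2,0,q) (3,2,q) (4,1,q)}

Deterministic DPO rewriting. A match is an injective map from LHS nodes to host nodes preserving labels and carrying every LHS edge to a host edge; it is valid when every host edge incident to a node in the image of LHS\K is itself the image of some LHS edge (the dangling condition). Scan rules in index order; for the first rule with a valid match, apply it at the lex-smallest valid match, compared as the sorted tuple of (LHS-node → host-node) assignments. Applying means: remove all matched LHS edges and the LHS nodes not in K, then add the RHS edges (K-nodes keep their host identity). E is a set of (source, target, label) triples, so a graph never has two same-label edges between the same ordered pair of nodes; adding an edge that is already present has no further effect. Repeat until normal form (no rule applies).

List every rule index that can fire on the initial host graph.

R0: no valid match — LHS pattern not found
R1: no valid match — LHS pattern not found
R2: 2 valid matches — {0↦1, 1↦4, 2↦0}, {0↦2, 1↦3, 2↦0}

Answer: [R2]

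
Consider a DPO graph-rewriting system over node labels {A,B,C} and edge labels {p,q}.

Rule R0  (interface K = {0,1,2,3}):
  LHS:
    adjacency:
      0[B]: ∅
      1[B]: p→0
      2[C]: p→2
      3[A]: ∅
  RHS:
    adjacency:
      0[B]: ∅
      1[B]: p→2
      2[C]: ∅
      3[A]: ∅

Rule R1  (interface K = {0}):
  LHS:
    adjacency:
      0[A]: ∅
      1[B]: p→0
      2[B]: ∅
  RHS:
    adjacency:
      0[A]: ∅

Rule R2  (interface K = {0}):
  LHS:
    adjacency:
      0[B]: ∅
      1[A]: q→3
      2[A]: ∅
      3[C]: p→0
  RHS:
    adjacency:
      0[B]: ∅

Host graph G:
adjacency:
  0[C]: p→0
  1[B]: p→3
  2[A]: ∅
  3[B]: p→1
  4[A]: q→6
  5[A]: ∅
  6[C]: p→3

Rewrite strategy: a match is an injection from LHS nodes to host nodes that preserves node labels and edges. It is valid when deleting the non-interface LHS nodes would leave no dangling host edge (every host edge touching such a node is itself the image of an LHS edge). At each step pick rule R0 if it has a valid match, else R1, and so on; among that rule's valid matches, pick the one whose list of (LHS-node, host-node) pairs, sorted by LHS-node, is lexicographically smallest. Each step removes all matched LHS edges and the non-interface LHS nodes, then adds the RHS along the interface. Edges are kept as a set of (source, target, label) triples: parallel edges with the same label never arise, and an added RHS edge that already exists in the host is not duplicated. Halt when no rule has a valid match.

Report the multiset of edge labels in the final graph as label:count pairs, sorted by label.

start.  V:7 E:5  edges: 0-p->0 1-p->3 3-p->1 4-q->6 6-p->3
1. fire R0 via {0↦1, 1↦3, 2↦0, 3↦2}  →  V:7 E:4  edges: 1-p->3 3-p->0 4-q->6 6-p->3
2. fire R2 via {0↦3, 1↦4, 2↦2, 3↦6}  →  V:4 E:2  edges: 1-p->3 3-p->0
halt: no rule applies after step 2
NF edges: [(1, 3, 'p'), (3, 0, 'p')]

Answer: p:2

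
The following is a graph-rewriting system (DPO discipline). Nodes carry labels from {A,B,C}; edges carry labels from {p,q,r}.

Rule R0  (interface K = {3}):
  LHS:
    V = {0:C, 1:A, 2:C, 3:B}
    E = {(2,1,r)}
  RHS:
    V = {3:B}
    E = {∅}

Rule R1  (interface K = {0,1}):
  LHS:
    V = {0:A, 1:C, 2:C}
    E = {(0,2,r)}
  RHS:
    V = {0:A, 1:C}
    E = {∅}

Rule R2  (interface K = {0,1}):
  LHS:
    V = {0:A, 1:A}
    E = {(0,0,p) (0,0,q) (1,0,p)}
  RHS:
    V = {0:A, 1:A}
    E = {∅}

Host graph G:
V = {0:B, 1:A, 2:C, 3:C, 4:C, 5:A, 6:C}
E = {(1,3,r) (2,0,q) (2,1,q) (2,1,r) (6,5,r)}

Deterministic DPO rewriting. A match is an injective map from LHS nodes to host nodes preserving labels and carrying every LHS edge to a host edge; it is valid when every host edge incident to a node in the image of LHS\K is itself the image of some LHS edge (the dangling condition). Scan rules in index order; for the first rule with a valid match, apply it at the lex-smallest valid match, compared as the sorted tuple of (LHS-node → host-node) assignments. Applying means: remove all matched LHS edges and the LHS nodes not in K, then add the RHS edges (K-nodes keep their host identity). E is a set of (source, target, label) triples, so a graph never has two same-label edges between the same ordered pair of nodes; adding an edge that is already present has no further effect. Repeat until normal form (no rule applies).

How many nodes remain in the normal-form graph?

Answer: 3

Derivation:
[0] host  ⇒  7 nodes, 5 edges  {1-r->3 2-q->0 2-q->1 2-r->1 6-r->5}
[1] R0 @ {0↦4, 1↦5, 2↦6, 3↦0}  ⇒  4 nodes, 4 edges  {1-r->3 2-q->0 2-q->1 2-r->1}
[2] R1 @ {0↦1, 1↦2, 2↦3}  ⇒  3 nodes, 3 edges  {2-q->0 2-q->1 2-r->1}
final graph: no rule applies after step 2
NF nodes: {0:B, 1:A, 2:C}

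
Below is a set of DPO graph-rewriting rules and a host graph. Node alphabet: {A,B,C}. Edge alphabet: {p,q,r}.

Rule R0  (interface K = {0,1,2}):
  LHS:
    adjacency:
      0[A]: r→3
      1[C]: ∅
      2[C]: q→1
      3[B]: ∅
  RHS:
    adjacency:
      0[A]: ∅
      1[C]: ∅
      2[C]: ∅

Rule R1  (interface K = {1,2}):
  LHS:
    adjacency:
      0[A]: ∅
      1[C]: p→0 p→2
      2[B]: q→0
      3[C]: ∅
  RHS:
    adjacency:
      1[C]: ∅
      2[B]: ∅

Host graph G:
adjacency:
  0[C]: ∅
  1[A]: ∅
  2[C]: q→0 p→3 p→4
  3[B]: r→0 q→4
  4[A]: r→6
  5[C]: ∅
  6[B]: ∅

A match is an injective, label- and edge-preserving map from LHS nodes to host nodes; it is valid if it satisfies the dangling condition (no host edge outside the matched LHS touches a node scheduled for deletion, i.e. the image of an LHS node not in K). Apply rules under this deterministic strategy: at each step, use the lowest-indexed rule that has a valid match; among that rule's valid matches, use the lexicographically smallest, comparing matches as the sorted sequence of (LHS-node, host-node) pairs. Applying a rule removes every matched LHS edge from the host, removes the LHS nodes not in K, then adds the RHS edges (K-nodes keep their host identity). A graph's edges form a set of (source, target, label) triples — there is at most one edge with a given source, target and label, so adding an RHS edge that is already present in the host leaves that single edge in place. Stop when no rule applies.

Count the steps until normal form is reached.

initial: |V|=7 |E|=6  E = 2-q->0 2-p->3 2-p->4 3-r->0 3-q->4 4-r->6
step 1: apply R0 at {0↦4, 1↦0, 2↦2, 3↦6}  → |V|=6 |E|=4  E = 2-p->3 2-p->4 3-r->0 3-q->4
step 2: apply R1 at {0↦4, 1↦2, 2↦3, 3↦5}  → |V|=4 |E|=1  E = 3-r->0
halt: no rule applies after step 2

Answer: 2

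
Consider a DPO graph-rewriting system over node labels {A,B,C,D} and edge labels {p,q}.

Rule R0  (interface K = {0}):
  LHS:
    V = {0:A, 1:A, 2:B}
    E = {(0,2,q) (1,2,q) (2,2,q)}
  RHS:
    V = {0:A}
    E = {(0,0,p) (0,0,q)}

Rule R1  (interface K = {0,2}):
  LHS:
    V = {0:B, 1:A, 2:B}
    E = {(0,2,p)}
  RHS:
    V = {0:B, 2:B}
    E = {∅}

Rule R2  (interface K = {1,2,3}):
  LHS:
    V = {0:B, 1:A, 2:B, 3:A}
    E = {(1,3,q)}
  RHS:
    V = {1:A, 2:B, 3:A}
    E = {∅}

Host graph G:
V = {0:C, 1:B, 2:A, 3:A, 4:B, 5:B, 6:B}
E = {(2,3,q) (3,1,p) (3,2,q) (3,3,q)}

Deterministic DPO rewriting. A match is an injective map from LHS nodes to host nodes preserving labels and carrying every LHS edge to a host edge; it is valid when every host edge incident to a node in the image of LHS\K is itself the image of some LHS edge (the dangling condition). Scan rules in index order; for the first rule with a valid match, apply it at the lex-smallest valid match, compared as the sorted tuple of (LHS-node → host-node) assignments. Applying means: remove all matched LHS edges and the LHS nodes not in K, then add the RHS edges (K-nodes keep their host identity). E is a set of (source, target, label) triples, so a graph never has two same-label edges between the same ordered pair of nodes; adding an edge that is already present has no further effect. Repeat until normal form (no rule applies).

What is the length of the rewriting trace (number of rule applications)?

Answer: 2

Rewrite trace:
start.  V:7 E:4  edges: 2-q->3 3-p->1 3-q->2 3-q->3
1. fire R2 via {0↦4, 1↦2, 2↦1, 3↦3}  →  V:6 E:3  edges: 3-p->1 3-q->2 3-q->3
2. fire R2 via {0↦5, 1↦3, 2↦1, 3↦2}  →  V:5 E:2  edges: 3-p->1 3-q->3
halt: no rule applies after step 2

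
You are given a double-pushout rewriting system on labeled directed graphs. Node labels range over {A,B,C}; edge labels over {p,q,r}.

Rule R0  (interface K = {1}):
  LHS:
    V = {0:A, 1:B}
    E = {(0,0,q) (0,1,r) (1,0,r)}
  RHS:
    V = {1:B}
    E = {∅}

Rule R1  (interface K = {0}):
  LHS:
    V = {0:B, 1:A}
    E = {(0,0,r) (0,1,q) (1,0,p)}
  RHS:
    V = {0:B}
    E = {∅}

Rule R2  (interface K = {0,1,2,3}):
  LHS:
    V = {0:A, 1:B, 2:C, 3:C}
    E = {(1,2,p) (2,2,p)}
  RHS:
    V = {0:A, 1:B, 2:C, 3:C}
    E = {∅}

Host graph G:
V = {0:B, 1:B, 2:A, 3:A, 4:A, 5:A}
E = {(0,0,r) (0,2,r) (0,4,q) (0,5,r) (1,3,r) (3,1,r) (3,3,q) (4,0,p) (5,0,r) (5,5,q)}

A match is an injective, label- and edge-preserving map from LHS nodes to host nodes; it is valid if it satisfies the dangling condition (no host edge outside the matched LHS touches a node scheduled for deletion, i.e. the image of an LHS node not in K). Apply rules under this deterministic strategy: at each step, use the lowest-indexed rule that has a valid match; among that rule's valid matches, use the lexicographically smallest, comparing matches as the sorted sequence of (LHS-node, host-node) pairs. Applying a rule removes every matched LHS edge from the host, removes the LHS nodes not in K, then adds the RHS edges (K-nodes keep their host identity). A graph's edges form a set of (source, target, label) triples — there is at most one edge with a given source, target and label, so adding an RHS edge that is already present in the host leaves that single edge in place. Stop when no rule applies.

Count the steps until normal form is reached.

Answer: 3

Rewrite trace:
start.  V:6 E:10  edges: 0-r->0 0-r->2 0-q->4 0-r->5 1-r->3 3-r->1 3-q->3 4-p->0 5-r->0 5-q->5
1. fire R0 via {0↦3, 1↦1}  →  V:5 E:7  edges: 0-r->0 0-r->2 0-q->4 0-r->5 4-p->0 5-r->0 5-q->5
2. fire R0 via {0↦5, 1↦0}  →  V:4 E:4  edges: 0-r->0 0-r->2 0-q->4 4-p->0
3. fire R1 via {0↦0, 1↦4}  →  V:3 E:1  edges: 0-r->2
final graph: no rule applies after step 3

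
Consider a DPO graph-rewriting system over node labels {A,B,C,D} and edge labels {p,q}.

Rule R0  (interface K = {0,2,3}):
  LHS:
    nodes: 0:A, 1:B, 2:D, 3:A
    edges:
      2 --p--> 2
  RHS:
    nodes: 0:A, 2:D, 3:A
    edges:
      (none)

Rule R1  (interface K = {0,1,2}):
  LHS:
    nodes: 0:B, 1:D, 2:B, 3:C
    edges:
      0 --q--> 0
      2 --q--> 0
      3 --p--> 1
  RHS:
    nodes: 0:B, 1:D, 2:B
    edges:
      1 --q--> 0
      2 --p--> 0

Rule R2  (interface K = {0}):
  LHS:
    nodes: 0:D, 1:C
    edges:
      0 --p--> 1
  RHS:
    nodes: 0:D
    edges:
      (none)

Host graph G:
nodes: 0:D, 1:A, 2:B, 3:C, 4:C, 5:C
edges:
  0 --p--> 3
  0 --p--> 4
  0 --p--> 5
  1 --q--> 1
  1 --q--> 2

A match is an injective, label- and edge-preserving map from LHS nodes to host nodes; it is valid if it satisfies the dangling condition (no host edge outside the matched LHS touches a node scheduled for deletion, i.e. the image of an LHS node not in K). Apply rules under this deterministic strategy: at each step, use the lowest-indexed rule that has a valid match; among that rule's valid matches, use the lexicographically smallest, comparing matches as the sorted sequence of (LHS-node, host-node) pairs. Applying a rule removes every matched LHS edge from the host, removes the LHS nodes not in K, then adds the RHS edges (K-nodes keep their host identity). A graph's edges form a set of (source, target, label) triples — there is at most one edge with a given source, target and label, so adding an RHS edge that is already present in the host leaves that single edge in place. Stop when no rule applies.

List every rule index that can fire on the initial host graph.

R0: no valid match — LHS pattern not found
R1: no valid match — LHS pattern not found
R2: 3 valid matches — {0↦0, 1↦3}, {0↦0, 1↦4}, {0↦0, 1↦5}

Answer: [R2]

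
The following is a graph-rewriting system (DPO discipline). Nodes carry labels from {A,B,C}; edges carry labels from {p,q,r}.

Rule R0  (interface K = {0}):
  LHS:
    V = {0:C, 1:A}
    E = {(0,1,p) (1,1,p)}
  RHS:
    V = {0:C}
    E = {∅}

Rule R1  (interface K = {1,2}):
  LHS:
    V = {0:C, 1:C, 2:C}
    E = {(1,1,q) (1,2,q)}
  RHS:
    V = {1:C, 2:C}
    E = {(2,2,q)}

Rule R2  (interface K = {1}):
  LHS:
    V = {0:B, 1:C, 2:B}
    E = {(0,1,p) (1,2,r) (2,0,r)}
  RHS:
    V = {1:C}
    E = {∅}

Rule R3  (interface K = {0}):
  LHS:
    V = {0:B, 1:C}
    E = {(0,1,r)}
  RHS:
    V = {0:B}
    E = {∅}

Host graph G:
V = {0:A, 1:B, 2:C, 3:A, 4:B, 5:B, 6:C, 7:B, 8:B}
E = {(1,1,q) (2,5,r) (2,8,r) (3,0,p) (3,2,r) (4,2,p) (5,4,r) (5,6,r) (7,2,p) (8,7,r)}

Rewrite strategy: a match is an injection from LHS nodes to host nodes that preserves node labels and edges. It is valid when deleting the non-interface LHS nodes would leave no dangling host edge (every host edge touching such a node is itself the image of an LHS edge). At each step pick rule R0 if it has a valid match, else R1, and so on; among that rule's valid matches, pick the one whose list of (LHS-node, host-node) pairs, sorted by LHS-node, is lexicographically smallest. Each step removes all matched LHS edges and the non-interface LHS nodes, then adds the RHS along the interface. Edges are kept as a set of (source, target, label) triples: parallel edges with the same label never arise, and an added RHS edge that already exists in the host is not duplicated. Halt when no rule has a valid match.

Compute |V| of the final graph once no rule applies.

initial: |V|=9 |E|=10  E = 1-q->1 2-r->5 2-r->8 3-p->0 3-r->2 4-p->2 5-r->4 5-r->6 7-p->2 8-r->7
step 1: apply R2 at {0↦7, 1↦2, 2↦8}  → |V|=7 |E|=7  E = 1-q->1 2-r->5 3-p->0 3-r->2 4-p->2 5-r->4 5-r->6
step 2: apply R3 at {0↦5, 1↦6}  → |V|=6 |E|=6  E = 1-q->1 2-r->5 3-p->0 3-r->2 4-p->2 5-r->4
step 3: apply R2 at {0↦4, 1↦2, 2↦5}  → |V|=4 |E|=3  E = 1-q->1 3-p->0 3-r->2
normal form: no rule applies after step 3
NF nodes: {0:A, 1:B, 2:C, 3:A}

Answer: 4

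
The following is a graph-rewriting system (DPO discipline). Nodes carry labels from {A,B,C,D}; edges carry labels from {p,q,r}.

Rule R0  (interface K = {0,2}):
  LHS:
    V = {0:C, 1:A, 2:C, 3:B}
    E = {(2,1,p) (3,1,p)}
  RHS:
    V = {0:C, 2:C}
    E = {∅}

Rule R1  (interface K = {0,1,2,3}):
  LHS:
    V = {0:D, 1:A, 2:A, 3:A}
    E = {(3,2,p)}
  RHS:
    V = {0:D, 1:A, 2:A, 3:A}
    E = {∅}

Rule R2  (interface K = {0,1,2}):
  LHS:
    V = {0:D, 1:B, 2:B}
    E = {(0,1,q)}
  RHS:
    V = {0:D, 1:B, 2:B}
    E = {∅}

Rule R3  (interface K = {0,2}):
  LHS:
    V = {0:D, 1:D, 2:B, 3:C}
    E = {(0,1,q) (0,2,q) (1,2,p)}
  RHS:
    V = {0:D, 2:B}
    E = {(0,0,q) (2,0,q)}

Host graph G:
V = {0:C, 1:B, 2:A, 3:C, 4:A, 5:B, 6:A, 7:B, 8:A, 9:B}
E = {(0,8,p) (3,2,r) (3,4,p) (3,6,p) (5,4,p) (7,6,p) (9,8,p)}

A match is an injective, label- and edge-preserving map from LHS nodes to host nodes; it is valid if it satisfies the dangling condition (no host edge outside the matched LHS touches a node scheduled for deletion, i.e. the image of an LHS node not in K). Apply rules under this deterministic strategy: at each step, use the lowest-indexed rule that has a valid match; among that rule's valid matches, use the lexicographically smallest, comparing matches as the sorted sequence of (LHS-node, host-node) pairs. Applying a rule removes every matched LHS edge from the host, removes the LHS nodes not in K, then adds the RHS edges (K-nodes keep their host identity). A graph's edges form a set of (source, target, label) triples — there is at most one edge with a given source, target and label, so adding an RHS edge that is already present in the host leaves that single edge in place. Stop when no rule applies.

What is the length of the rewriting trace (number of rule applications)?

[0] host  ⇒  10 nodes, 7 edges  {0-p->8 3-r->2 3-p->4 3-p->6 5-p->4 7-p->6 9-p->8}
[1] R0 @ {0↦0, 1↦4, 2↦3, 3↦5}  ⇒  8 nodes, 5 edges  {0-p->8 3-r->2 3-p->6 7-p->6 9-p->8}
[2] R0 @ {0↦0, 1↦6, 2↦3, 3↦7}  ⇒  6 nodes, 3 edges  {0-p->8 3-r->2 9-p->8}
[3] R0 @ {0↦3, 1↦8, 2↦0, 3↦9}  ⇒  4 nodes, 1 edges  {3-r->2}
final graph: no rule applies after step 3

Answer: 3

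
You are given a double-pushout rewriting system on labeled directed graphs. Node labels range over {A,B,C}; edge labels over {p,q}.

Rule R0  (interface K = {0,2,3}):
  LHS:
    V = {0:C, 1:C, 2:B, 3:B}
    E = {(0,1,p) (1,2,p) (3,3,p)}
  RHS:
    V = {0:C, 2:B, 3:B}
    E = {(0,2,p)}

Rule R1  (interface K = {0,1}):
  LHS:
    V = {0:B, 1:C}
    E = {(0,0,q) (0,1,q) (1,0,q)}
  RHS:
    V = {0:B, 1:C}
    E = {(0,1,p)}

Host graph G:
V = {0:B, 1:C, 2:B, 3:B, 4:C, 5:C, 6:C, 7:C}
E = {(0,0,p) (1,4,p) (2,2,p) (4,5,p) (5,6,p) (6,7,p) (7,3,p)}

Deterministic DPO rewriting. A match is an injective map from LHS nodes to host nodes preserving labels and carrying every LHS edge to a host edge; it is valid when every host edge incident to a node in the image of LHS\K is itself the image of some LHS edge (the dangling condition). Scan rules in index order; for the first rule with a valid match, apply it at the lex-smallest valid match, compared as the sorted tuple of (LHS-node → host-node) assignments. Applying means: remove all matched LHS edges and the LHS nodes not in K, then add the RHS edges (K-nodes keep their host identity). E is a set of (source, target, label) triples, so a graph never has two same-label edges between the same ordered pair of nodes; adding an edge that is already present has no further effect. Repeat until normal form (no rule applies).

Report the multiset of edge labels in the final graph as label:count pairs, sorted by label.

Answer: p:3

Rewrite trace:
start.  V:8 E:7  edges: 0-p->0 1-p->4 2-p->2 4-p->5 5-p->6 6-p->7 7-p->3
1. fire R0 via {0↦6, 1↦7, 2↦3, 3↦0}  →  V:7 E:5  edges: 1-p->4 2-p->2 4-p->5 5-p->6 6-p->3
2. fire R0 via {0↦5, 1↦6, 2↦3, 3↦2}  →  V:6 E:3  edges: 1-p->4 4-p->5 5-p->3
final graph: no rule applies after step 2
NF edges: [(1, 4, 'p'), (4, 5, 'p'), (5, 3, 'p')]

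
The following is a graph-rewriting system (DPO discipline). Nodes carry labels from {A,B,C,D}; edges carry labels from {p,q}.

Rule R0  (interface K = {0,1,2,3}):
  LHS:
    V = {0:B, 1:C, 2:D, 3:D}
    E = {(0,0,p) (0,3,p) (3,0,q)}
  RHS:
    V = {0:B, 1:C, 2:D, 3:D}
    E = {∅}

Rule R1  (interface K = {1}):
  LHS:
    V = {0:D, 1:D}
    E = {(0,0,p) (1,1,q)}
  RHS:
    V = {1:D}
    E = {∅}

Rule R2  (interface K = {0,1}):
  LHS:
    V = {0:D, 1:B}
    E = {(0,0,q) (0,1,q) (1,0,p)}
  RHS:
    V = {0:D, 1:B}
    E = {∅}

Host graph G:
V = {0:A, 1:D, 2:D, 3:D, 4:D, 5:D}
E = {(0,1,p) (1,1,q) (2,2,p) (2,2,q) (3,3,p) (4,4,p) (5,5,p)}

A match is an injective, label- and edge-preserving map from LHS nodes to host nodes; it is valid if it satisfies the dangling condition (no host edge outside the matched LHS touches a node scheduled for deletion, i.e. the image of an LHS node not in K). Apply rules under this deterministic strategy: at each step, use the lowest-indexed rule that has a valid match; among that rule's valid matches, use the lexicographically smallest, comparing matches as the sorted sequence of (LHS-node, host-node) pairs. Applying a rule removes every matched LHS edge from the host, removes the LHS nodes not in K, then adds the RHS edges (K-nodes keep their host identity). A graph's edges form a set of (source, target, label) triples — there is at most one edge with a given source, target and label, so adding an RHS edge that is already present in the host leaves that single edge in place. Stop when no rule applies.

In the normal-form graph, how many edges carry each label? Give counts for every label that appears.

initial: |V|=6 |E|=7  E = 0-p->1 1-q->1 2-p->2 2-q->2 3-p->3 4-p->4 5-p->5
step 1: apply R1 at {0↦3, 1↦1}  → |V|=5 |E|=5  E = 0-p->1 2-p->2 2-q->2 4-p->4 5-p->5
step 2: apply R1 at {0↦4, 1↦2}  → |V|=4 |E|=3  E = 0-p->1 2-p->2 5-p->5
final graph: no rule applies after step 2
NF edges: [(0, 1, 'p'), (2, 2, 'p'), (5, 5, 'p')]

Answer: p:3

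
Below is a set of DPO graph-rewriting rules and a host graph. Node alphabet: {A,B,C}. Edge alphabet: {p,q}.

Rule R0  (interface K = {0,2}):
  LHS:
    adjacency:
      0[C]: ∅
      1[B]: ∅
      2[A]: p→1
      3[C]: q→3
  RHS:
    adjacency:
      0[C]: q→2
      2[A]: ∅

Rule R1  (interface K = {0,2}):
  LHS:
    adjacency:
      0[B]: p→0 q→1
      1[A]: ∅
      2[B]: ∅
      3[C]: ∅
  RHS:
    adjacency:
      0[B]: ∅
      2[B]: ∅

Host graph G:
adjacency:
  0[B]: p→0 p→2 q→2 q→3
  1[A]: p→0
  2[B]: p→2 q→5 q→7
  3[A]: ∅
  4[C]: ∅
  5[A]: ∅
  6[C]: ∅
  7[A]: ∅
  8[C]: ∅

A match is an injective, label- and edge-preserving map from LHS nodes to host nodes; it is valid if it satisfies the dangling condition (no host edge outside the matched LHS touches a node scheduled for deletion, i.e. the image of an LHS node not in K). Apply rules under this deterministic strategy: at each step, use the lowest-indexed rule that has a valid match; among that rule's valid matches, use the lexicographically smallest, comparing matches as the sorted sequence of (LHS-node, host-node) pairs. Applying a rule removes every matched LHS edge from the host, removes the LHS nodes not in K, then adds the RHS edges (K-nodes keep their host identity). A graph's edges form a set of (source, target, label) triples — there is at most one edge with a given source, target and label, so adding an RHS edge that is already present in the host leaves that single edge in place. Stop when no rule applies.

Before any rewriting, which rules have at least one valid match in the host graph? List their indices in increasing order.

R0: no valid match — LHS pattern not found
R1: 9 valid matches — {0↦0, 1↦3, 2↦2, 3↦4}, {0↦0, 1↦3, 2↦2, 3↦6}, {0↦0, 1↦3, 2↦2, 3↦8} (+6 more)

Answer: [R1]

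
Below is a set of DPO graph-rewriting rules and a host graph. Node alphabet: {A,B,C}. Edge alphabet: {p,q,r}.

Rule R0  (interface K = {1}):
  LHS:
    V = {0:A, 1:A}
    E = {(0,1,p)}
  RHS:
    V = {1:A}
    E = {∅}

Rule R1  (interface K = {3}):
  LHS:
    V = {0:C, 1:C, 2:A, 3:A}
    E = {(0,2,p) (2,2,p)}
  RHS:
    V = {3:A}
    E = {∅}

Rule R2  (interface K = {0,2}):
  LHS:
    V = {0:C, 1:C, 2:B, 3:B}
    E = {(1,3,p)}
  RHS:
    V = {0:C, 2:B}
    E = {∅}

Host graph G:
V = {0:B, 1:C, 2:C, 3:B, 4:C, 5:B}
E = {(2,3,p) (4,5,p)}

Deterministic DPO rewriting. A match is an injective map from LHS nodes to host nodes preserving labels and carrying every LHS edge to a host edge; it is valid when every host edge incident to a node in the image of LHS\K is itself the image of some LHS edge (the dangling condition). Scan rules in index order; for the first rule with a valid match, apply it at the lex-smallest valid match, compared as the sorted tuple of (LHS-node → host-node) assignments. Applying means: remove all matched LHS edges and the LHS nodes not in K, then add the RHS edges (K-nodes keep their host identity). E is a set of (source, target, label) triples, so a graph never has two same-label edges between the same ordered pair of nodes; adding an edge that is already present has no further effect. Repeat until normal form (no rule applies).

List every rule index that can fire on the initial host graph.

Answer: [R2]

Rewrite trace:
R0: no valid match — LHS pattern not found
R1: no valid match — LHS pattern not found
R2: 8 valid matches — {0↦1, 1↦2, 2↦0, 3↦3}, {0↦1, 1↦2, 2↦5, 3↦3}, {0↦1, 1↦4, 2↦0, 3↦5} (+5 more)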